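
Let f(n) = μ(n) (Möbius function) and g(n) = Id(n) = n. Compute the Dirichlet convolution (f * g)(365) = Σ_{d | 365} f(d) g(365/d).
(μ * Id)(365) = 288

Divisors of 365: [1, 5, 73, 365]. For each d | 365:
  d = 1: μ(1) · Id(365/1) = 1 · 365 = 365
  d = 5: μ(5) · Id(365/5) = -1 · 73 = -73
  d = 73: μ(73) · Id(365/73) = -1 · 5 = -5
  d = 365: μ(365) · Id(365/365) = 1 · 1 = 1
Summing: (μ * Id)(365) = 365 + -73 + -5 + 1 = 288.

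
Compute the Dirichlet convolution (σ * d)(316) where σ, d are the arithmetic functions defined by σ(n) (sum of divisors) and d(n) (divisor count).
(σ * d)(316) = 1312

Divisors of 316: [1, 2, 4, 79, 158, 316]. For each d | 316:
  d = 1: σ(1) · d(316/1) = 1 · 6 = 6
  d = 2: σ(2) · d(316/2) = 3 · 4 = 12
  d = 4: σ(4) · d(316/4) = 7 · 2 = 14
  d = 79: σ(79) · d(316/79) = 80 · 3 = 240
  d = 158: σ(158) · d(316/158) = 240 · 2 = 480
  d = 316: σ(316) · d(316/316) = 560 · 1 = 560
Summing: (σ * d)(316) = 6 + 12 + 14 + 240 + 480 + 560 = 1312.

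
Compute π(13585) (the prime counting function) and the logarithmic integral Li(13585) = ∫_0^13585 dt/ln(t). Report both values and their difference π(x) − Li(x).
π(13585) = 1606;  Li(13585) ≈ 1628.72;  π(x) − Li(x) ≈ -22.72.

Direct count of primes ≤ 13585 gives π(13585) = 1606. Numerical evaluation of the logarithmic integral gives Li(13585) ≈ 1628.72. The difference π(x) − Li(x) ≈ -22.72 is typically negative for small/moderate x (Li(x) overestimates), though Littlewood's theorem shows this sign changes infinitely often.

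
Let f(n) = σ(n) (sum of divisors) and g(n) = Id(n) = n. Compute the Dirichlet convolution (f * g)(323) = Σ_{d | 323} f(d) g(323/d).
(σ * Id)(323) = 1365

Divisors of 323: [1, 17, 19, 323]. For each d | 323:
  d = 1: σ(1) · Id(323/1) = 1 · 323 = 323
  d = 17: σ(17) · Id(323/17) = 18 · 19 = 342
  d = 19: σ(19) · Id(323/19) = 20 · 17 = 340
  d = 323: σ(323) · Id(323/323) = 360 · 1 = 360
Summing: (σ * Id)(323) = 323 + 342 + 340 + 360 = 1365.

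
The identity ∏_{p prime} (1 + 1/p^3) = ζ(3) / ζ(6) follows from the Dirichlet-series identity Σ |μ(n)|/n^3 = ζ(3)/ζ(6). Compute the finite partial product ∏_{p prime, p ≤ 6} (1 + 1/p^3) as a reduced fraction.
∏ = 147/125

The primes p ≤ 6 are [2, 3, 5]. For each, (1 + 1/p^3) = (p^3 + 1)/p^3. Multiplying these fractions over p ∈ [2, 3, 5] gives 147/125. (In the limit P → ∞ this tends to ζ(3)/ζ(6).)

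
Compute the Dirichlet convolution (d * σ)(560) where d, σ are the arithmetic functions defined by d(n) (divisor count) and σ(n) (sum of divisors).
(d * σ)(560) = 7920

Divisors of 560: [1, 2, 4, 5, 7, 8, 10, 14, 16, 20, 28, 35, 40, 56, 70, 80, 112, 140, 280, 560]. For each d | 560:
  d = 1: d(1) · σ(560/1) = 1 · 1488 = 1488
  d = 2: d(2) · σ(560/2) = 2 · 720 = 1440
  d = 4: d(4) · σ(560/4) = 3 · 336 = 1008
  d = 5: d(5) · σ(560/5) = 2 · 248 = 496
  d = 7: d(7) · σ(560/7) = 2 · 186 = 372
  d = 8: d(8) · σ(560/8) = 4 · 144 = 576
  d = 10: d(10) · σ(560/10) = 4 · 120 = 480
  d = 14: d(14) · σ(560/14) = 4 · 90 = 360
  d = 16: d(16) · σ(560/16) = 5 · 48 = 240
  d = 20: d(20) · σ(560/20) = 6 · 56 = 336
  d = 28: d(28) · σ(560/28) = 6 · 42 = 252
  d = 35: d(35) · σ(560/35) = 4 · 31 = 124
  d = 40: d(40) · σ(560/40) = 8 · 24 = 192
  d = 56: d(56) · σ(560/56) = 8 · 18 = 144
  d = 70: d(70) · σ(560/70) = 8 · 15 = 120
  d = 80: d(80) · σ(560/80) = 10 · 8 = 80
  d = 112: d(112) · σ(560/112) = 10 · 6 = 60
  d = 140: d(140) · σ(560/140) = 12 · 7 = 84
  d = 280: d(280) · σ(560/280) = 16 · 3 = 48
  d = 560: d(560) · σ(560/560) = 20 · 1 = 20
Summing: (d * σ)(560) = 1488 + 1440 + 1008 + 496 + 372 + 576 + 480 + 360 + 240 + 336 + 252 + 124 + 192 + 144 + 120 + 80 + 60 + 84 + 48 + 20 = 7920.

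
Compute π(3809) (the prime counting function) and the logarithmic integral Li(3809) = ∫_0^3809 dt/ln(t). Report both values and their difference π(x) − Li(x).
π(3809) = 529;  Li(3809) ≈ 542.27;  π(x) − Li(x) ≈ -13.27.

Direct count of primes ≤ 3809 gives π(3809) = 529. Numerical evaluation of the logarithmic integral gives Li(3809) ≈ 542.27. The difference π(x) − Li(x) ≈ -13.27 is typically negative for small/moderate x (Li(x) overestimates), though Littlewood's theorem shows this sign changes infinitely often.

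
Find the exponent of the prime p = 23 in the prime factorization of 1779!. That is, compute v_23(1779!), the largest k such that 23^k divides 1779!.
v_23(1779!) = 80

Legendre's formula: v_p(n!) = Σ_{k ≥ 1} ⌊n / p^k⌋. For p = 23, n = 1779, the terms are:
  ⌊1779/23^1⌋ = ⌊1779/23⌋ = 77
  ⌊1779/23^2⌋ = ⌊1779/529⌋ = 3
(the next term ⌊1779/23^3⌋ = 0, terminating the sum). Summing: v_23(1779!) = 77 + 3 = 80.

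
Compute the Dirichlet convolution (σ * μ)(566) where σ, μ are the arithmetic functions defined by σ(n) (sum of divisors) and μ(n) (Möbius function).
(σ * μ)(566) = 566

Divisors of 566: [1, 2, 283, 566]. For each d | 566:
  d = 1: σ(1) · μ(566/1) = 1 · 1 = 1
  d = 2: σ(2) · μ(566/2) = 3 · -1 = -3
  d = 283: σ(283) · μ(566/283) = 284 · -1 = -284
  d = 566: σ(566) · μ(566/566) = 852 · 1 = 852
Summing: (σ * μ)(566) = 1 + -3 + -284 + 852 = 566.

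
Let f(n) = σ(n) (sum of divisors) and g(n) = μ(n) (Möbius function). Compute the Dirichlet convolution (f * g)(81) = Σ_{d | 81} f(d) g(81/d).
(σ * μ)(81) = 81

Divisors of 81: [1, 3, 9, 27, 81]. For each d | 81:
  d = 1: σ(1) · μ(81/1) = 1 · 0 = 0
  d = 3: σ(3) · μ(81/3) = 4 · 0 = 0
  d = 9: σ(9) · μ(81/9) = 13 · 0 = 0
  d = 27: σ(27) · μ(81/27) = 40 · -1 = -40
  d = 81: σ(81) · μ(81/81) = 121 · 1 = 121
Summing: (σ * μ)(81) = 0 + 0 + 0 + -40 + 121 = 81.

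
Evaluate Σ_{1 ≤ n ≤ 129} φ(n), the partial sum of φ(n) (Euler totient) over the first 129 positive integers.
Σ_{n ≤ 129} φ(n) = 5106

Compute φ(n) for each 1 ≤ n ≤ 129: φ(1) = 1, φ(2) = 1, φ(3) = 2, φ(4) = 2, φ(5) = 4, φ(6) = 2, φ(7) = 6, φ(8) = 4, φ(9) = 6, φ(10) = 4, φ(11) = 10, φ(12) = 4, φ(13) = 12, φ(14) = 6, φ(15) = 8, φ(16) = 8, φ(17) = 16, φ(18) = 6, φ(19) = 18, φ(20) = 8, φ(21) = 12, φ(22) = 10, φ(23) = 22, φ(24) = 8, φ(25) = 20, φ(26) = 12, φ(27) = 18, φ(28) = 12, φ(29) = 28, φ(30) = 8, φ(31) = 30, φ(32) = 16, φ(33) = 20, φ(34) = 16, φ(35) = 24, φ(36) = 12, φ(37) = 36, φ(38) = 18, φ(39) = 24, φ(40) = 16, φ(41) = 40, φ(42) = 12, φ(43) = 42, φ(44) = 20, φ(45) = 24, φ(46) = 22, φ(47) = 46, φ(48) = 16, φ(49) = 42, φ(50) = 20, φ(51) = 32, φ(52) = 24, φ(53) = 52, φ(54) = 18, φ(55) = 40, φ(56) = 24, φ(57) = 36, φ(58) = 28, φ(59) = 58, φ(60) = 16, φ(61) = 60, φ(62) = 30, φ(63) = 36, φ(64) = 32, φ(65) = 48, φ(66) = 20, φ(67) = 66, φ(68) = 32, φ(69) = 44, φ(70) = 24, φ(71) = 70, φ(72) = 24, φ(73) = 72, φ(74) = 36, φ(75) = 40, φ(76) = 36, φ(77) = 60, φ(78) = 24, φ(79) = 78, φ(80) = 32, φ(81) = 54, φ(82) = 40, φ(83) = 82, φ(84) = 24, φ(85) = 64, φ(86) = 42, φ(87) = 56, φ(88) = 40, φ(89) = 88, φ(90) = 24, φ(91) = 72, φ(92) = 44, φ(93) = 60, φ(94) = 46, φ(95) = 72, φ(96) = 32, φ(97) = 96, φ(98) = 42, φ(99) = 60, φ(100) = 40, φ(101) = 100, φ(102) = 32, φ(103) = 102, φ(104) = 48, φ(105) = 48, φ(106) = 52, φ(107) = 106, φ(108) = 36, φ(109) = 108, φ(110) = 40, φ(111) = 72, φ(112) = 48, φ(113) = 112, φ(114) = 36, φ(115) = 88, φ(116) = 56, φ(117) = 72, φ(118) = 58, φ(119) = 96, φ(120) = 32, φ(121) = 110, φ(122) = 60, φ(123) = 80, φ(124) = 60, φ(125) = 100, φ(126) = 36, φ(127) = 126, φ(128) = 64, φ(129) = 84. Summing all 129 values: 5106. (Average order: Σ_{n ≤ x} φ(n) ~ (3/π²) x². For x = 129, (3/π²)·129² ≈ 5058.26.)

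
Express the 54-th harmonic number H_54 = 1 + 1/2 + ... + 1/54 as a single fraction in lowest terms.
H_54 = 250503836021181200128409/54749786241679275146400

Direct summation: H_54 = 1 + 1/2 + ... + 1/54. The least common denominator is lcm(1, ..., 54) = 164249358725037825439200; over this denominator the numerator is 164249358725037825439200 + 82124679362518912719600 + 54749786241679275146400 + 41062339681259456359800 + 32849871745007565087840 + 27374893120839637573200 + 23464194103576832205600 + 20531169840629728179900 + 18249928747226425048800 + 16424935872503782543920 + 14931759884094347767200 + 13687446560419818786600 + 12634566055772140418400 + 11732097051788416102800 + 10949957248335855029280 + 10265584920314864089950 + 9661726983825754437600 + 9124964373613212524400 + 8644703090791464496800 + 8212467936251891271960 + 7821398034525610735200 + 7465879942047173883600 + 7141276466305992410400 + 6843723280209909393300 + 6569974349001513017568 + 6317283027886070209200 + 6083309582408808349600 + 5866048525894208051400 + 5663770990518545704800 + 5474978624167927514640 + 5298366410485091143200 + 5132792460157432044975 + 4977253294698115922400 + 4830863491912877218800 + 4692838820715366441120 + 4562482186806606262200 + 4439171857433454741600 + 4322351545395732248400 + 4211522018590713472800 + 4106233968125945635980 + 4006081920122873791200 + 3910699017262805367600 + 3819752528489251754400 + 3732939971023586941800 + 3649985749445285009760 + 3570638233152996205200 + 3494667206915698413600 + 3421861640104954696650 + 3352027729082404600800 + 3284987174500756508784 + 3220575661275251479200 + 3158641513943035104600 + 3099044504245996706400 + 3041654791204404174800 = 751511508063543600385227, so H_54 = 751511508063543600385227/164249358725037825439200; reducing by gcd(751511508063543600385227, 164249358725037825439200) = 3 gives 250503836021181200128409/54749786241679275146400 ≈ 4.57543. (The PNT-adjacent estimate ln(54) + γ ≈ 4.56620 matches within O(1/n).)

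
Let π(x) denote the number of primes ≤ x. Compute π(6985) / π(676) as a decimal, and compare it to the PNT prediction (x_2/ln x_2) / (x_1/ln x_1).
π(6985)/π(676) = 898/122 ≈ 7.3607;  PNT prediction ≈ 7.6067.

π(676) = 122 and π(6985) = 898, so π(6985)/π(676) ≈ 7.3607. The PNT-predicted ratio is (6985/ln(6985)) / (676/ln(676)) ≈ 7.6067. The two agree to within a few percent, as expected.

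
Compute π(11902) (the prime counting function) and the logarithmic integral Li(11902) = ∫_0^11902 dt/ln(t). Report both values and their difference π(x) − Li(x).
π(11902) = 1425;  Li(11902) ≈ 1450.66;  π(x) − Li(x) ≈ -25.66.

Direct count of primes ≤ 11902 gives π(11902) = 1425. Numerical evaluation of the logarithmic integral gives Li(11902) ≈ 1450.66. The difference π(x) − Li(x) ≈ -25.66 is typically negative for small/moderate x (Li(x) overestimates), though Littlewood's theorem shows this sign changes infinitely often.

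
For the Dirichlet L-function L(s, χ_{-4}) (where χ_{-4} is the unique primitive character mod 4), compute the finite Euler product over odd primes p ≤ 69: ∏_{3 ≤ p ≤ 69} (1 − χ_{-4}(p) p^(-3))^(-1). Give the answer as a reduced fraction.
∏ = 497044101252700953274063170881740849527845657594881/512972994773739111227016105418519405174088647311360

The odd primes p ≤ 69 are [3, 5, 7, 11, 13, 17, 19, 23, 29, 31, 37, 41, 43, 47, 53, 59, 61, 67]. For each, χ(p) = 1 if p ≡ 1 mod 4, χ(p) = −1 if p ≡ 3 mod 4. Taking (1 − χ(p)/p^3)^(-1) = p^3/(p^3 − χ(p)): (1 − (-1)/3^3)^(-1) · (1 − (1)/5^3)^(-1) · (1 − (-1)/7^3)^(-1) · (1 − (-1)/11^3)^(-1) · (1 − (1)/13^3)^(-1) · (1 − (1)/17^3)^(-1) · (1 − (-1)/19^3)^(-1) · (1 − (-1)/23^3)^(-1) · (1 − (1)/29^3)^(-1) · (1 − (-1)/31^3)^(-1) · (1 − (1)/37^3)^(-1) · (1 − (1)/41^3)^(-1) · (1 − (-1)/43^3)^(-1) · (1 − (-1)/47^3)^(-1) · (1 − (1)/53^3)^(-1) · (1 − (-1)/59^3)^(-1) · (1 − (1)/61^3)^(-1) · (1 − (-1)/67^3)^(-1) = 497044101252700953274063170881740849527845657594881/512972994773739111227016105418519405174088647311360.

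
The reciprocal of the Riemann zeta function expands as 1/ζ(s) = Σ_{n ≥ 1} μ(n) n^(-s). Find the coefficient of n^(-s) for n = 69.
μ(69) = 1

Factor n = 69 = 3 · 23. μ(n) = 0 if any exponent ≥ 2 (not squarefree); otherwise μ(n) = (−1)^{ω(n)} where ω(n) is the number of distinct prime factors. Applying: μ(69) = 1.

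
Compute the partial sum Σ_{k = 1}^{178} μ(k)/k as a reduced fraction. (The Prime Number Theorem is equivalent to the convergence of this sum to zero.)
Σ μ(k)/k = 125709062959160573557671617219832045395728751290214311430782016431/166589903787325219380851695350896256250980509594874862046961683989710

Values of μ(k) for 1 ≤ k ≤ 178: μ(1) = 1, μ(2) = -1, μ(3) = -1, μ(5) = -1, μ(6) = 1, μ(7) = -1, μ(10) = 1, μ(11) = -1, μ(13) = -1, μ(14) = 1, μ(15) = 1, μ(17) = -1, μ(19) = -1, μ(21) = 1, μ(22) = 1, μ(23) = -1, μ(26) = 1, μ(29) = -1, μ(30) = -1, μ(31) = -1, μ(33) = 1, μ(34) = 1, μ(35) = 1, μ(37) = -1, μ(38) = 1, μ(39) = 1, μ(41) = -1, μ(42) = -1, μ(43) = -1, μ(46) = 1, μ(47) = -1, μ(51) = 1, μ(53) = -1, μ(55) = 1, μ(57) = 1, μ(58) = 1, μ(59) = -1, μ(61) = -1, μ(62) = 1, μ(65) = 1, μ(66) = -1, μ(67) = -1, μ(69) = 1, μ(70) = -1, μ(71) = -1, μ(73) = -1, μ(74) = 1, μ(77) = 1, μ(78) = -1, μ(79) = -1, μ(82) = 1, μ(83) = -1, μ(85) = 1, μ(86) = 1, μ(87) = 1, μ(89) = -1, μ(91) = 1, μ(93) = 1, μ(94) = 1, μ(95) = 1, μ(97) = -1, μ(101) = -1, μ(102) = -1, μ(103) = -1, μ(105) = -1, μ(106) = 1, μ(107) = -1, μ(109) = -1, μ(110) = -1, μ(111) = 1, μ(113) = -1, μ(114) = -1, μ(115) = 1, μ(118) = 1, μ(119) = 1, μ(122) = 1, μ(123) = 1, μ(127) = -1, μ(129) = 1, μ(130) = -1, μ(131) = -1, μ(133) = 1, μ(134) = 1, μ(137) = -1, μ(138) = -1, μ(139) = -1, μ(141) = 1, μ(142) = 1, μ(143) = 1, μ(145) = 1, μ(146) = 1, μ(149) = -1, μ(151) = -1, μ(154) = -1, μ(155) = 1, μ(157) = -1, μ(158) = 1, μ(159) = 1, μ(161) = 1, μ(163) = -1, μ(165) = -1, μ(166) = 1, μ(167) = -1, μ(170) = -1, μ(173) = -1, μ(174) = -1, μ(177) = 1, μ(178) = 1, with μ = 0 on non-squarefree integers. Summing μ(k)/k for k where μ(k) ≠ 0 gives 125709062959160573557671617219832045395728751290214311430782016431/166589903787325219380851695350896256250980509594874862046961683989710 ≈ 0.0008. (PNT ⟺ this sum → 0 as n → ∞.)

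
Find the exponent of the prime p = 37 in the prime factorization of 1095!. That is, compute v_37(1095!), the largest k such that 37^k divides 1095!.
v_37(1095!) = 29

Legendre's formula: v_p(n!) = Σ_{k ≥ 1} ⌊n / p^k⌋. For p = 37, n = 1095, the terms are:
  ⌊1095/37^1⌋ = ⌊1095/37⌋ = 29
(the next term ⌊1095/37^2⌋ = 0, terminating the sum). Summing: v_37(1095!) = 29 = 29.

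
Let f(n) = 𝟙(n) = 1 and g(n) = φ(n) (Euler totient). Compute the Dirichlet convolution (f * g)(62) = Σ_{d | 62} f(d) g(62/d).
(𝟙 * φ)(62) = 62

Divisors of 62: [1, 2, 31, 62]. For each d | 62:
  d = 1: 𝟙(1) · φ(62/1) = 1 · 30 = 30
  d = 2: 𝟙(2) · φ(62/2) = 1 · 30 = 30
  d = 31: 𝟙(31) · φ(62/31) = 1 · 1 = 1
  d = 62: 𝟙(62) · φ(62/62) = 1 · 1 = 1
Summing: (𝟙 * φ)(62) = 30 + 30 + 1 + 1 = 62.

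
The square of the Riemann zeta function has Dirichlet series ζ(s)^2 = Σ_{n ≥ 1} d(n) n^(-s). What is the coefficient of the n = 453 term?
d(453) = 4

ζ(s)^2 = (Σ 1/m^s)(Σ 1/k^s). The coefficient of 1/n^s in the product is the number of ordered pairs (m, k) with mk = n, which equals d(n). For n = 453, divisors are [1, 3, 151, 453], so d(453) = 4.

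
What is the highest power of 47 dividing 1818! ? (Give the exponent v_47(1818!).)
v_47(1818!) = 38

Legendre's formula: v_p(n!) = Σ_{k ≥ 1} ⌊n / p^k⌋. For p = 47, n = 1818, the terms are:
  ⌊1818/47^1⌋ = ⌊1818/47⌋ = 38
(the next term ⌊1818/47^2⌋ = 0, terminating the sum). Summing: v_47(1818!) = 38 = 38.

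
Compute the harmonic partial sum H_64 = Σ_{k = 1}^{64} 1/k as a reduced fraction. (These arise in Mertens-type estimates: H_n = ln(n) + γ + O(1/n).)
H_64 = 623171679694215690971693339/131362987122535807501262400

Direct summation: H_64 = 1 + 1/2 + ... + 1/64. The least common denominator is lcm(1, ..., 64) = 1182266884102822267511361600; over this denominator the numerator is 1182266884102822267511361600 + 591133442051411133755680800 + 394088961367607422503787200 + 295566721025705566877840400 + 236453376820564453502272320 + 197044480683803711251893600 + 168895269157546038215908800 + 147783360512852783438920200 + 131362987122535807501262400 + 118226688410282226751136160 + 107478807645711115228305600 + 98522240341901855625946800 + 90943606469447866731643200 + 84447634578773019107954400 + 78817792273521484500757440 + 73891680256426391719460100 + 69545110829577780441844800 + 65681493561267903750631200 + 62224572847516961447966400 + 59113344205141113375568080 + 56298423052515346071969600 + 53739403822855557614152800 + 51402908004470533370059200 + 49261120170950927812973400 + 47290675364112890700454464 + 45471803234723933365821600 + 43787662374178602500420800 + 42223817289386509553977200 + 40767823589752491983150400 + 39408896136760742250378720 + 38137641422671686048753600 + 36945840128213195859730050 + 35826269215237038409435200 + 34772555414788890220922400 + 33779053831509207643181760 + 32840746780633951875315600 + 31953159029806007230036800 + 31112286423758480723983200 + 30314535489815955577214400 + 29556672102570556687784040 + 28835777661044445549057600 + 28149211526257673035984800 + 27494578700065634128171200 + 26869701911427778807076400 + 26272597424507161500252480 + 25701454002235266685029600 + 25154614555379197181092800 + 24630560085475463906486700 + 24127895593935148316558400 + 23645337682056445350227232 + 23181703609859260147281600 + 22735901617361966682910800 + 22306922341562684292667200 + 21893831187089301250210400 + 21495761529142223045661120 + 21111908644693254776988600 + 20741524282505653815988800 + 20383911794876245991575200 + 20038421764454614703582400 + 19704448068380371125189360 + 19381424329554463401825600 + 19068820711335843024376800 + 18766141017505115357323200 + 18472920064106597929865025 = 5608545117247941218745240051, so H_64 = 5608545117247941218745240051/1182266884102822267511361600; reducing by gcd(5608545117247941218745240051, 1182266884102822267511361600) = 9 gives 623171679694215690971693339/131362987122535807501262400 ≈ 4.74389. (The PNT-adjacent estimate ln(64) + γ ≈ 4.73610 matches within O(1/n).)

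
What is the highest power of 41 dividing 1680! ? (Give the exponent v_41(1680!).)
v_41(1680!) = 40

Legendre's formula: v_p(n!) = Σ_{k ≥ 1} ⌊n / p^k⌋. For p = 41, n = 1680, the terms are:
  ⌊1680/41^1⌋ = ⌊1680/41⌋ = 40
(the next term ⌊1680/41^2⌋ = 0, terminating the sum). Summing: v_41(1680!) = 40 = 40.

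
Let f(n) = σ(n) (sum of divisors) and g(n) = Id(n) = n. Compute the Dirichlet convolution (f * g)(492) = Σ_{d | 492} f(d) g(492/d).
(σ * Id)(492) = 9877

Divisors of 492: [1, 2, 3, 4, 6, 12, 41, 82, 123, 164, 246, 492]. For each d | 492:
  d = 1: σ(1) · Id(492/1) = 1 · 492 = 492
  d = 2: σ(2) · Id(492/2) = 3 · 246 = 738
  d = 3: σ(3) · Id(492/3) = 4 · 164 = 656
  d = 4: σ(4) · Id(492/4) = 7 · 123 = 861
  d = 6: σ(6) · Id(492/6) = 12 · 82 = 984
  d = 12: σ(12) · Id(492/12) = 28 · 41 = 1148
  d = 41: σ(41) · Id(492/41) = 42 · 12 = 504
  d = 82: σ(82) · Id(492/82) = 126 · 6 = 756
  d = 123: σ(123) · Id(492/123) = 168 · 4 = 672
  d = 164: σ(164) · Id(492/164) = 294 · 3 = 882
  d = 246: σ(246) · Id(492/246) = 504 · 2 = 1008
  d = 492: σ(492) · Id(492/492) = 1176 · 1 = 1176
Summing: (σ * Id)(492) = 492 + 738 + 656 + 861 + 984 + 1148 + 504 + 756 + 672 + 882 + 1008 + 1176 = 9877.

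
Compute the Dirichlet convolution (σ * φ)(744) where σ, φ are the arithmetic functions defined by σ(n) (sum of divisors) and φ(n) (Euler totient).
(σ * φ)(744) = 11904

Divisors of 744: [1, 2, 3, 4, 6, 8, 12, 24, 31, 62, 93, 124, 186, 248, 372, 744]. For each d | 744:
  d = 1: σ(1) · φ(744/1) = 1 · 240 = 240
  d = 2: σ(2) · φ(744/2) = 3 · 120 = 360
  d = 3: σ(3) · φ(744/3) = 4 · 120 = 480
  d = 4: σ(4) · φ(744/4) = 7 · 60 = 420
  d = 6: σ(6) · φ(744/6) = 12 · 60 = 720
  d = 8: σ(8) · φ(744/8) = 15 · 60 = 900
  d = 12: σ(12) · φ(744/12) = 28 · 30 = 840
  d = 24: σ(24) · φ(744/24) = 60 · 30 = 1800
  d = 31: σ(31) · φ(744/31) = 32 · 8 = 256
  d = 62: σ(62) · φ(744/62) = 96 · 4 = 384
  d = 93: σ(93) · φ(744/93) = 128 · 4 = 512
  d = 124: σ(124) · φ(744/124) = 224 · 2 = 448
  d = 186: σ(186) · φ(744/186) = 384 · 2 = 768
  d = 248: σ(248) · φ(744/248) = 480 · 2 = 960
  d = 372: σ(372) · φ(744/372) = 896 · 1 = 896
  d = 744: σ(744) · φ(744/744) = 1920 · 1 = 1920
Summing: (σ * φ)(744) = 240 + 360 + 480 + 420 + 720 + 900 + 840 + 1800 + 256 + 384 + 512 + 448 + 768 + 960 + 896 + 1920 = 11904.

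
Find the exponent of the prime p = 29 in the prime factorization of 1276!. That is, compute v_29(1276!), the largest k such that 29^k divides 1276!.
v_29(1276!) = 45

Legendre's formula: v_p(n!) = Σ_{k ≥ 1} ⌊n / p^k⌋. For p = 29, n = 1276, the terms are:
  ⌊1276/29^1⌋ = ⌊1276/29⌋ = 44
  ⌊1276/29^2⌋ = ⌊1276/841⌋ = 1
(the next term ⌊1276/29^3⌋ = 0, terminating the sum). Summing: v_29(1276!) = 44 + 1 = 45.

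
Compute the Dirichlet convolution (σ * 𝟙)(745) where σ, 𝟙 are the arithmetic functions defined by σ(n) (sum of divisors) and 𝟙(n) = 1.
(σ * 𝟙)(745) = 1057

Divisors of 745: [1, 5, 149, 745]. For each d | 745:
  d = 1: σ(1) · 𝟙(745/1) = 1 · 1 = 1
  d = 5: σ(5) · 𝟙(745/5) = 6 · 1 = 6
  d = 149: σ(149) · 𝟙(745/149) = 150 · 1 = 150
  d = 745: σ(745) · 𝟙(745/745) = 900 · 1 = 900
Summing: (σ * 𝟙)(745) = 1 + 6 + 150 + 900 = 1057.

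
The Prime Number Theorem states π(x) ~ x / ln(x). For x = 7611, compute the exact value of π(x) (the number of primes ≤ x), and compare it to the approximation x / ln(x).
π(7611) = 967;  x/ln(x) ≈ 851.59;  relative error ≈ 11.93%.

Directly count primes up to 7611: π(7611) = 967. The PNT approximation gives 7611/ln(7611) ≈ 7611/8.93735 ≈ 851.59. Relative error (π(x) − x/ln(x)) / π(x) ≈ 11.93%; the approximation is known to undercount slightly (Li(x) is a better estimate).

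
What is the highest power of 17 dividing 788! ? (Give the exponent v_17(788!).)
v_17(788!) = 48

Legendre's formula: v_p(n!) = Σ_{k ≥ 1} ⌊n / p^k⌋. For p = 17, n = 788, the terms are:
  ⌊788/17^1⌋ = ⌊788/17⌋ = 46
  ⌊788/17^2⌋ = ⌊788/289⌋ = 2
(the next term ⌊788/17^3⌋ = 0, terminating the sum). Summing: v_17(788!) = 46 + 2 = 48.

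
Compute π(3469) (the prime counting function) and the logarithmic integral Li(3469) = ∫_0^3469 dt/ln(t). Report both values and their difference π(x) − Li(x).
π(3469) = 487;  Li(3469) ≈ 500.80;  π(x) − Li(x) ≈ -13.80.

Direct count of primes ≤ 3469 gives π(3469) = 487. Numerical evaluation of the logarithmic integral gives Li(3469) ≈ 500.80. The difference π(x) − Li(x) ≈ -13.80 is typically negative for small/moderate x (Li(x) overestimates), though Littlewood's theorem shows this sign changes infinitely often.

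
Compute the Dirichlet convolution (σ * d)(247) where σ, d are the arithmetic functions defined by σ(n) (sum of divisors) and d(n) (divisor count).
(σ * d)(247) = 352

Divisors of 247: [1, 13, 19, 247]. For each d | 247:
  d = 1: σ(1) · d(247/1) = 1 · 4 = 4
  d = 13: σ(13) · d(247/13) = 14 · 2 = 28
  d = 19: σ(19) · d(247/19) = 20 · 2 = 40
  d = 247: σ(247) · d(247/247) = 280 · 1 = 280
Summing: (σ * d)(247) = 4 + 28 + 40 + 280 = 352.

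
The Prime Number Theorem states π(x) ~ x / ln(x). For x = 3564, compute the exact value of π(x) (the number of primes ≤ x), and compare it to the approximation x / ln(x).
π(3564) = 499;  x/ln(x) ≈ 435.77;  relative error ≈ 12.67%.

Directly count primes up to 3564: π(3564) = 499. The PNT approximation gives 3564/ln(3564) ≈ 3564/8.17864 ≈ 435.77. Relative error (π(x) − x/ln(x)) / π(x) ≈ 12.67%; the approximation is known to undercount slightly (Li(x) is a better estimate).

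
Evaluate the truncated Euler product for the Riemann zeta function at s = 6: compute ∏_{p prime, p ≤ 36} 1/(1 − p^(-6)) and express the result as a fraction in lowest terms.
∏ = 21845630847366461901783214359247811231609675/21473219492121468455585352466296495056879616

The primes p ≤ 36 are [2, 3, 5, 7, 11, 13, 17, 19, 23, 29, 31]. For each prime, (1 − 1/p^6)^(-1) = p^6 / (p^6 − 1). The product is (1 − 1/2^6)^(-1), (1 − 1/3^6)^(-1), (1 − 1/5^6)^(-1), (1 − 1/7^6)^(-1), (1 − 1/11^6)^(-1), (1 − 1/13^6)^(-1), (1 − 1/17^6)^(-1), (1 − 1/19^6)^(-1), (1 − 1/23^6)^(-1), (1 − 1/29^6)^(-1), (1 − 1/31^6)^(-1) = ∏ p^6 / (p^6 − 1) = 21845630847366461901783214359247811231609675/21473219492121468455585352466296495056879616.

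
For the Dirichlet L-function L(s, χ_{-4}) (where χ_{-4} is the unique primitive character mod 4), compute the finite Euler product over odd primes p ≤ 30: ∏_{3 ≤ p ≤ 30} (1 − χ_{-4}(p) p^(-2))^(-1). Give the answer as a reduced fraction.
∏ = 949136745811969/1035447238656000

The odd primes p ≤ 30 are [3, 5, 7, 11, 13, 17, 19, 23, 29]. For each, χ(p) = 1 if p ≡ 1 mod 4, χ(p) = −1 if p ≡ 3 mod 4. Taking (1 − χ(p)/p^2)^(-1) = p^2/(p^2 − χ(p)): (1 − (-1)/3^2)^(-1) · (1 − (1)/5^2)^(-1) · (1 − (-1)/7^2)^(-1) · (1 − (-1)/11^2)^(-1) · (1 − (1)/13^2)^(-1) · (1 − (1)/17^2)^(-1) · (1 − (-1)/19^2)^(-1) · (1 − (-1)/23^2)^(-1) · (1 − (1)/29^2)^(-1) = 949136745811969/1035447238656000.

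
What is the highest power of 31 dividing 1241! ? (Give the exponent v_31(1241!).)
v_31(1241!) = 41

Legendre's formula: v_p(n!) = Σ_{k ≥ 1} ⌊n / p^k⌋. For p = 31, n = 1241, the terms are:
  ⌊1241/31^1⌋ = ⌊1241/31⌋ = 40
  ⌊1241/31^2⌋ = ⌊1241/961⌋ = 1
(the next term ⌊1241/31^3⌋ = 0, terminating the sum). Summing: v_31(1241!) = 40 + 1 = 41.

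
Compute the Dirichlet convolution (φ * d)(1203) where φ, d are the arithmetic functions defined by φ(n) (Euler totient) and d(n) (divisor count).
(φ * d)(1203) = 1608

Divisors of 1203: [1, 3, 401, 1203]. For each d | 1203:
  d = 1: φ(1) · d(1203/1) = 1 · 4 = 4
  d = 3: φ(3) · d(1203/3) = 2 · 2 = 4
  d = 401: φ(401) · d(1203/401) = 400 · 2 = 800
  d = 1203: φ(1203) · d(1203/1203) = 800 · 1 = 800
Summing: (φ * d)(1203) = 4 + 4 + 800 + 800 = 1608.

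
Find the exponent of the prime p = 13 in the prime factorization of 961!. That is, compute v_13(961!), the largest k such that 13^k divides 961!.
v_13(961!) = 78

Legendre's formula: v_p(n!) = Σ_{k ≥ 1} ⌊n / p^k⌋. For p = 13, n = 961, the terms are:
  ⌊961/13^1⌋ = ⌊961/13⌋ = 73
  ⌊961/13^2⌋ = ⌊961/169⌋ = 5
(the next term ⌊961/13^3⌋ = 0, terminating the sum). Summing: v_13(961!) = 73 + 5 = 78.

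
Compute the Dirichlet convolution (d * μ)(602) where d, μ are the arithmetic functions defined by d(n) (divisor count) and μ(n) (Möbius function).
(d * μ)(602) = 1

Divisors of 602: [1, 2, 7, 14, 43, 86, 301, 602]. For each d | 602:
  d = 1: d(1) · μ(602/1) = 1 · -1 = -1
  d = 2: d(2) · μ(602/2) = 2 · 1 = 2
  d = 7: d(7) · μ(602/7) = 2 · 1 = 2
  d = 14: d(14) · μ(602/14) = 4 · -1 = -4
  d = 43: d(43) · μ(602/43) = 2 · 1 = 2
  d = 86: d(86) · μ(602/86) = 4 · -1 = -4
  d = 301: d(301) · μ(602/301) = 4 · -1 = -4
  d = 602: d(602) · μ(602/602) = 8 · 1 = 8
Summing: (d * μ)(602) = -1 + 2 + 2 + -4 + 2 + -4 + -4 + 8 = 1.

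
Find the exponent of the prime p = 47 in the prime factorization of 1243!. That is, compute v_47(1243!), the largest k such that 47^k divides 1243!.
v_47(1243!) = 26

Legendre's formula: v_p(n!) = Σ_{k ≥ 1} ⌊n / p^k⌋. For p = 47, n = 1243, the terms are:
  ⌊1243/47^1⌋ = ⌊1243/47⌋ = 26
(the next term ⌊1243/47^2⌋ = 0, terminating the sum). Summing: v_47(1243!) = 26 = 26.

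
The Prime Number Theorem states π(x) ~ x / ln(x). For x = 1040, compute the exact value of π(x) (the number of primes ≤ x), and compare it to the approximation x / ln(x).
π(1040) = 175;  x/ln(x) ≈ 149.71;  relative error ≈ 14.45%.

Directly count primes up to 1040: π(1040) = 175. The PNT approximation gives 1040/ln(1040) ≈ 1040/6.94698 ≈ 149.71. Relative error (π(x) − x/ln(x)) / π(x) ≈ 14.45%; the approximation is known to undercount slightly (Li(x) is a better estimate).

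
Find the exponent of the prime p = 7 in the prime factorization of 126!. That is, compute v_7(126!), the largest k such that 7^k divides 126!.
v_7(126!) = 20

Legendre's formula: v_p(n!) = Σ_{k ≥ 1} ⌊n / p^k⌋. For p = 7, n = 126, the terms are:
  ⌊126/7^1⌋ = ⌊126/7⌋ = 18
  ⌊126/7^2⌋ = ⌊126/49⌋ = 2
(the next term ⌊126/7^3⌋ = 0, terminating the sum). Summing: v_7(126!) = 18 + 2 = 20.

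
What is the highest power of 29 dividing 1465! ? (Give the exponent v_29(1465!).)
v_29(1465!) = 51

Legendre's formula: v_p(n!) = Σ_{k ≥ 1} ⌊n / p^k⌋. For p = 29, n = 1465, the terms are:
  ⌊1465/29^1⌋ = ⌊1465/29⌋ = 50
  ⌊1465/29^2⌋ = ⌊1465/841⌋ = 1
(the next term ⌊1465/29^3⌋ = 0, terminating the sum). Summing: v_29(1465!) = 50 + 1 = 51.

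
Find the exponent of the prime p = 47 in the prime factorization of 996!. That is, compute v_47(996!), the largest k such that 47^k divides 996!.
v_47(996!) = 21

Legendre's formula: v_p(n!) = Σ_{k ≥ 1} ⌊n / p^k⌋. For p = 47, n = 996, the terms are:
  ⌊996/47^1⌋ = ⌊996/47⌋ = 21
(the next term ⌊996/47^2⌋ = 0, terminating the sum). Summing: v_47(996!) = 21 = 21.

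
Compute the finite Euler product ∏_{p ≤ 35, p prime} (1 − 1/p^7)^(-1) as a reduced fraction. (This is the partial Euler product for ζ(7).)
∏ = 37031956963631386906046525229438701635098769061332515193389940565625/36725327022248259763071767483224373757798563246158812707599806493184

The primes p ≤ 35 are [2, 3, 5, 7, 11, 13, 17, 19, 23, 29, 31]. For each prime, (1 − 1/p^7)^(-1) = p^7 / (p^7 − 1). The product is (1 − 1/2^7)^(-1), (1 − 1/3^7)^(-1), (1 − 1/5^7)^(-1), (1 − 1/7^7)^(-1), (1 − 1/11^7)^(-1), (1 − 1/13^7)^(-1), (1 − 1/17^7)^(-1), (1 − 1/19^7)^(-1), (1 − 1/23^7)^(-1), (1 − 1/29^7)^(-1), (1 − 1/31^7)^(-1) = ∏ p^7 / (p^7 − 1) = 37031956963631386906046525229438701635098769061332515193389940565625/36725327022248259763071767483224373757798563246158812707599806493184.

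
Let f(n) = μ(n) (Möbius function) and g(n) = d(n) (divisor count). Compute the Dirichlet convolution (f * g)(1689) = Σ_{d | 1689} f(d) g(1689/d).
(μ * d)(1689) = 1

Divisors of 1689: [1, 3, 563, 1689]. For each d | 1689:
  d = 1: μ(1) · d(1689/1) = 1 · 4 = 4
  d = 3: μ(3) · d(1689/3) = -1 · 2 = -2
  d = 563: μ(563) · d(1689/563) = -1 · 2 = -2
  d = 1689: μ(1689) · d(1689/1689) = 1 · 1 = 1
Summing: (μ * d)(1689) = 4 + -2 + -2 + 1 = 1.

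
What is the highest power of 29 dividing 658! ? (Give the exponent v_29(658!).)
v_29(658!) = 22

Legendre's formula: v_p(n!) = Σ_{k ≥ 1} ⌊n / p^k⌋. For p = 29, n = 658, the terms are:
  ⌊658/29^1⌋ = ⌊658/29⌋ = 22
(the next term ⌊658/29^2⌋ = 0, terminating the sum). Summing: v_29(658!) = 22 = 22.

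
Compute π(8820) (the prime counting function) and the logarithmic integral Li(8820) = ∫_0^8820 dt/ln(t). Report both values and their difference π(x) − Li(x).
π(8820) = 1098;  Li(8820) ≈ 1117.16;  π(x) − Li(x) ≈ -19.16.

Direct count of primes ≤ 8820 gives π(8820) = 1098. Numerical evaluation of the logarithmic integral gives Li(8820) ≈ 1117.16. The difference π(x) − Li(x) ≈ -19.16 is typically negative for small/moderate x (Li(x) overestimates), though Littlewood's theorem shows this sign changes infinitely often.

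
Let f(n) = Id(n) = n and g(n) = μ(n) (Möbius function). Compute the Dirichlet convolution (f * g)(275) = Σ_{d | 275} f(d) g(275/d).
(Id * μ)(275) = 200

Divisors of 275: [1, 5, 11, 25, 55, 275]. For each d | 275:
  d = 1: Id(1) · μ(275/1) = 1 · 0 = 0
  d = 5: Id(5) · μ(275/5) = 5 · 1 = 5
  d = 11: Id(11) · μ(275/11) = 11 · 0 = 0
  d = 25: Id(25) · μ(275/25) = 25 · -1 = -25
  d = 55: Id(55) · μ(275/55) = 55 · -1 = -55
  d = 275: Id(275) · μ(275/275) = 275 · 1 = 275
Summing: (Id * μ)(275) = 0 + 5 + 0 + -25 + -55 + 275 = 200.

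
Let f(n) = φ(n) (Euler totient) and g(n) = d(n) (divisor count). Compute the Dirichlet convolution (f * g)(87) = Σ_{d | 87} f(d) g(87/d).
(φ * d)(87) = 120

Divisors of 87: [1, 3, 29, 87]. For each d | 87:
  d = 1: φ(1) · d(87/1) = 1 · 4 = 4
  d = 3: φ(3) · d(87/3) = 2 · 2 = 4
  d = 29: φ(29) · d(87/29) = 28 · 2 = 56
  d = 87: φ(87) · d(87/87) = 56 · 1 = 56
Summing: (φ * d)(87) = 4 + 4 + 56 + 56 = 120.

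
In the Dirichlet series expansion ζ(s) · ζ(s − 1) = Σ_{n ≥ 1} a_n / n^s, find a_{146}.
σ(146) = 222

In the product (Σ m^0/m^s)(Σ k / k^s) = Σ (Σ_{d | n} d) / n^s, the coefficient of 1/n^s is σ(n) = Σ_{d | n} d. For n = 146, divisors are [1, 2, 73, 146]; summing: σ(146) = 222.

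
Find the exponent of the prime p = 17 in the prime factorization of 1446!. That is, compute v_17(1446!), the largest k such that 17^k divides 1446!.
v_17(1446!) = 90

Legendre's formula: v_p(n!) = Σ_{k ≥ 1} ⌊n / p^k⌋. For p = 17, n = 1446, the terms are:
  ⌊1446/17^1⌋ = ⌊1446/17⌋ = 85
  ⌊1446/17^2⌋ = ⌊1446/289⌋ = 5
(the next term ⌊1446/17^3⌋ = 0, terminating the sum). Summing: v_17(1446!) = 85 + 5 = 90.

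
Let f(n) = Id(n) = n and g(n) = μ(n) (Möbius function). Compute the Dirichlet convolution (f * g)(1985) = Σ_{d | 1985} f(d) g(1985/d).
(Id * μ)(1985) = 1584

Divisors of 1985: [1, 5, 397, 1985]. For each d | 1985:
  d = 1: Id(1) · μ(1985/1) = 1 · 1 = 1
  d = 5: Id(5) · μ(1985/5) = 5 · -1 = -5
  d = 397: Id(397) · μ(1985/397) = 397 · -1 = -397
  d = 1985: Id(1985) · μ(1985/1985) = 1985 · 1 = 1985
Summing: (Id * μ)(1985) = 1 + -5 + -397 + 1985 = 1584.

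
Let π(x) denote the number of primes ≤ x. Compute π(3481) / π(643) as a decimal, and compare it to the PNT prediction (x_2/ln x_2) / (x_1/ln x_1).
π(3481)/π(643) = 487/117 ≈ 4.1624;  PNT prediction ≈ 4.2925.

π(643) = 117 and π(3481) = 487, so π(3481)/π(643) ≈ 4.1624. The PNT-predicted ratio is (3481/ln(3481)) / (643/ln(643)) ≈ 4.2925. The two agree to within a few percent, as expected.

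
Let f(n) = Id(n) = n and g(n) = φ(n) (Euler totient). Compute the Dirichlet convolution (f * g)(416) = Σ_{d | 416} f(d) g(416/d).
(Id * φ)(416) = 2800

Divisors of 416: [1, 2, 4, 8, 13, 16, 26, 32, 52, 104, 208, 416]. For each d | 416:
  d = 1: Id(1) · φ(416/1) = 1 · 192 = 192
  d = 2: Id(2) · φ(416/2) = 2 · 96 = 192
  d = 4: Id(4) · φ(416/4) = 4 · 48 = 192
  d = 8: Id(8) · φ(416/8) = 8 · 24 = 192
  d = 13: Id(13) · φ(416/13) = 13 · 16 = 208
  d = 16: Id(16) · φ(416/16) = 16 · 12 = 192
  d = 26: Id(26) · φ(416/26) = 26 · 8 = 208
  d = 32: Id(32) · φ(416/32) = 32 · 12 = 384
  d = 52: Id(52) · φ(416/52) = 52 · 4 = 208
  d = 104: Id(104) · φ(416/104) = 104 · 2 = 208
  d = 208: Id(208) · φ(416/208) = 208 · 1 = 208
  d = 416: Id(416) · φ(416/416) = 416 · 1 = 416
Summing: (Id * φ)(416) = 192 + 192 + 192 + 192 + 208 + 192 + 208 + 384 + 208 + 208 + 208 + 416 = 2800.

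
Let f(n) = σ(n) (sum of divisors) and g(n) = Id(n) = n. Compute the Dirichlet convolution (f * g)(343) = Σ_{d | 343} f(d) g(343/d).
(σ * Id)(343) = 1534

Divisors of 343: [1, 7, 49, 343]. For each d | 343:
  d = 1: σ(1) · Id(343/1) = 1 · 343 = 343
  d = 7: σ(7) · Id(343/7) = 8 · 49 = 392
  d = 49: σ(49) · Id(343/49) = 57 · 7 = 399
  d = 343: σ(343) · Id(343/343) = 400 · 1 = 400
Summing: (σ * Id)(343) = 343 + 392 + 399 + 400 = 1534.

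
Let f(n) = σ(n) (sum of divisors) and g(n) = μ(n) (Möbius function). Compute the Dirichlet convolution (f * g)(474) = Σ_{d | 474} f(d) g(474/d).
(σ * μ)(474) = 474

Divisors of 474: [1, 2, 3, 6, 79, 158, 237, 474]. For each d | 474:
  d = 1: σ(1) · μ(474/1) = 1 · -1 = -1
  d = 2: σ(2) · μ(474/2) = 3 · 1 = 3
  d = 3: σ(3) · μ(474/3) = 4 · 1 = 4
  d = 6: σ(6) · μ(474/6) = 12 · -1 = -12
  d = 79: σ(79) · μ(474/79) = 80 · 1 = 80
  d = 158: σ(158) · μ(474/158) = 240 · -1 = -240
  d = 237: σ(237) · μ(474/237) = 320 · -1 = -320
  d = 474: σ(474) · μ(474/474) = 960 · 1 = 960
Summing: (σ * μ)(474) = -1 + 3 + 4 + -12 + 80 + -240 + -320 + 960 = 474.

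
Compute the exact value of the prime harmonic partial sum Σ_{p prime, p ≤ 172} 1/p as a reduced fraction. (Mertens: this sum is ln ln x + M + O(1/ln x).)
Σ 1/p = 1840793455149223796977553240989608507934961889604586193282330007699/962947420735983927056946215901134429196419130606213075415963491270

π(172) = 39, so the primes ≤ 172 are [2, 3, 5, 7, 11, 13, 17, 19, 23, 29, 31, 37, 41, 43, 47, 53, 59, 61, 67, 71, 73, 79, 83, 89, 97, 101, 103, 107, 109, 113, 127, 131, 137, 139, 149, 151, 157, 163, 167]. Summing 1/p over these primes: 1840793455149223796977553240989608507934961889604586193282330007699/962947420735983927056946215901134429196419130606213075415963491270 ≈ 1.9116. Mertens estimate ln ln(172) + 0.2615 ≈ 1.9000.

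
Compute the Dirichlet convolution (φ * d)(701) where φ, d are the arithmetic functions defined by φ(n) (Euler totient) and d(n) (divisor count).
(φ * d)(701) = 702

Divisors of 701: [1, 701]. For each d | 701:
  d = 1: φ(1) · d(701/1) = 1 · 2 = 2
  d = 701: φ(701) · d(701/701) = 700 · 1 = 700
Summing: (φ * d)(701) = 2 + 700 = 702.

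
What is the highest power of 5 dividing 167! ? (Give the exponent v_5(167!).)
v_5(167!) = 40

Legendre's formula: v_p(n!) = Σ_{k ≥ 1} ⌊n / p^k⌋. For p = 5, n = 167, the terms are:
  ⌊167/5^1⌋ = ⌊167/5⌋ = 33
  ⌊167/5^2⌋ = ⌊167/25⌋ = 6
  ⌊167/5^3⌋ = ⌊167/125⌋ = 1
(the next term ⌊167/5^4⌋ = 0, terminating the sum). Summing: v_5(167!) = 33 + 6 + 1 = 40.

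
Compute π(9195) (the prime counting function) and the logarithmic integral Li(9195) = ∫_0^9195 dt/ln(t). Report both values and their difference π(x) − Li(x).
π(9195) = 1139;  Li(9195) ≈ 1158.34;  π(x) − Li(x) ≈ -19.34.

Direct count of primes ≤ 9195 gives π(9195) = 1139. Numerical evaluation of the logarithmic integral gives Li(9195) ≈ 1158.34. The difference π(x) − Li(x) ≈ -19.34 is typically negative for small/moderate x (Li(x) overestimates), though Littlewood's theorem shows this sign changes infinitely often.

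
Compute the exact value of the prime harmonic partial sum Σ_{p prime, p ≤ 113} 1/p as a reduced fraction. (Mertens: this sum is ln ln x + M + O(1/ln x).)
Σ 1/p = 58472171373748331322981543916880425472323867753/31610054640417607788145206291543662493274686990

π(113) = 30, so the primes ≤ 113 are [2, 3, 5, 7, 11, 13, 17, 19, 23, 29, 31, 37, 41, 43, 47, 53, 59, 61, 67, 71, 73, 79, 83, 89, 97, 101, 103, 107, 109, 113]. Summing 1/p over these primes: 58472171373748331322981543916880425472323867753/31610054640417607788145206291543662493274686990 ≈ 1.8498. Mertens estimate ln ln(113) + 0.2615 ≈ 1.8149.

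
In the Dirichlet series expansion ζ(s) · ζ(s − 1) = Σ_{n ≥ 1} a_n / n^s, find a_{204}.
σ(204) = 504

In the product (Σ m^0/m^s)(Σ k / k^s) = Σ (Σ_{d | n} d) / n^s, the coefficient of 1/n^s is σ(n) = Σ_{d | n} d. For n = 204, divisors are [1, 2, 3, 4, 6, 12, 17, 34, 51, 68, 102, 204]; summing: σ(204) = 504.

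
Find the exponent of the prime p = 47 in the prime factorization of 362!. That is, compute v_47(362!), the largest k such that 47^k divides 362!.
v_47(362!) = 7

Legendre's formula: v_p(n!) = Σ_{k ≥ 1} ⌊n / p^k⌋. For p = 47, n = 362, the terms are:
  ⌊362/47^1⌋ = ⌊362/47⌋ = 7
(the next term ⌊362/47^2⌋ = 0, terminating the sum). Summing: v_47(362!) = 7 = 7.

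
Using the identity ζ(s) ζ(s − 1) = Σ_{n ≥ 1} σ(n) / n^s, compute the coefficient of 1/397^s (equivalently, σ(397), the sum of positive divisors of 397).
σ(397) = 398

In the product (Σ m^0/m^s)(Σ k / k^s) = Σ (Σ_{d | n} d) / n^s, the coefficient of 1/n^s is σ(n) = Σ_{d | n} d. For n = 397, divisors are [1, 397]; summing: σ(397) = 398.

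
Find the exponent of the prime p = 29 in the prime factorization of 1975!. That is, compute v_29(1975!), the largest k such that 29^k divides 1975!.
v_29(1975!) = 70

Legendre's formula: v_p(n!) = Σ_{k ≥ 1} ⌊n / p^k⌋. For p = 29, n = 1975, the terms are:
  ⌊1975/29^1⌋ = ⌊1975/29⌋ = 68
  ⌊1975/29^2⌋ = ⌊1975/841⌋ = 2
(the next term ⌊1975/29^3⌋ = 0, terminating the sum). Summing: v_29(1975!) = 68 + 2 = 70.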